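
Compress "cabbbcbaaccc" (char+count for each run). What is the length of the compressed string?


Input: cabbbcbaaccc
Runs:
  'c' x 1 => "c1"
  'a' x 1 => "a1"
  'b' x 3 => "b3"
  'c' x 1 => "c1"
  'b' x 1 => "b1"
  'a' x 2 => "a2"
  'c' x 3 => "c3"
Compressed: "c1a1b3c1b1a2c3"
Compressed length: 14

14


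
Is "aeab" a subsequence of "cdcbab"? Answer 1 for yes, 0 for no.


Check if "aeab" is a subsequence of "cdcbab"
Greedy scan:
  Position 0 ('c'): no match needed
  Position 1 ('d'): no match needed
  Position 2 ('c'): no match needed
  Position 3 ('b'): no match needed
  Position 4 ('a'): matches sub[0] = 'a'
  Position 5 ('b'): no match needed
Only matched 1/4 characters => not a subsequence

0


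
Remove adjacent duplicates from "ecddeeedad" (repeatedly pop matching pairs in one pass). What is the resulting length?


Input: ecddeeedad
Stack-based adjacent duplicate removal:
  Read 'e': push. Stack: e
  Read 'c': push. Stack: ec
  Read 'd': push. Stack: ecd
  Read 'd': matches stack top 'd' => pop. Stack: ec
  Read 'e': push. Stack: ece
  Read 'e': matches stack top 'e' => pop. Stack: ec
  Read 'e': push. Stack: ece
  Read 'd': push. Stack: eced
  Read 'a': push. Stack: eceda
  Read 'd': push. Stack: ecedad
Final stack: "ecedad" (length 6)

6


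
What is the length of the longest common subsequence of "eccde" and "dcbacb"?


LCS of "eccde" and "dcbacb"
DP table:
           d    c    b    a    c    b
      0    0    0    0    0    0    0
  e   0    0    0    0    0    0    0
  c   0    0    1    1    1    1    1
  c   0    0    1    1    1    2    2
  d   0    1    1    1    1    2    2
  e   0    1    1    1    1    2    2
LCS length = dp[5][6] = 2

2


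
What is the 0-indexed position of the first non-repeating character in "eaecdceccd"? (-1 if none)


Input: eaecdceccd
Character frequencies:
  'a': 1
  'c': 4
  'd': 2
  'e': 3
Scanning left to right for freq == 1:
  Position 0 ('e'): freq=3, skip
  Position 1 ('a'): unique! => answer = 1

1


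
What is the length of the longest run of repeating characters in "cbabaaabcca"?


Input: "cbabaaabcca"
Scanning for longest run:
  Position 1 ('b'): new char, reset run to 1
  Position 2 ('a'): new char, reset run to 1
  Position 3 ('b'): new char, reset run to 1
  Position 4 ('a'): new char, reset run to 1
  Position 5 ('a'): continues run of 'a', length=2
  Position 6 ('a'): continues run of 'a', length=3
  Position 7 ('b'): new char, reset run to 1
  Position 8 ('c'): new char, reset run to 1
  Position 9 ('c'): continues run of 'c', length=2
  Position 10 ('a'): new char, reset run to 1
Longest run: 'a' with length 3

3


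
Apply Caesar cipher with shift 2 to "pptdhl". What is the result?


Caesar cipher: shift "pptdhl" by 2
  'p' (pos 15) + 2 = pos 17 = 'r'
  'p' (pos 15) + 2 = pos 17 = 'r'
  't' (pos 19) + 2 = pos 21 = 'v'
  'd' (pos 3) + 2 = pos 5 = 'f'
  'h' (pos 7) + 2 = pos 9 = 'j'
  'l' (pos 11) + 2 = pos 13 = 'n'
Result: rrvfjn

rrvfjn


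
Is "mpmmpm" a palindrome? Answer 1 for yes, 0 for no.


Input: mpmmpm
Reversed: mpmmpm
  Compare pos 0 ('m') with pos 5 ('m'): match
  Compare pos 1 ('p') with pos 4 ('p'): match
  Compare pos 2 ('m') with pos 3 ('m'): match
Result: palindrome

1


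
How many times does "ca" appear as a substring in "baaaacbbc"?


Searching for "ca" in "baaaacbbc"
Scanning each position:
  Position 0: "ba" => no
  Position 1: "aa" => no
  Position 2: "aa" => no
  Position 3: "aa" => no
  Position 4: "ac" => no
  Position 5: "cb" => no
  Position 6: "bb" => no
  Position 7: "bc" => no
Total occurrences: 0

0


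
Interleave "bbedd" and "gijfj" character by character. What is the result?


Interleaving "bbedd" and "gijfj":
  Position 0: 'b' from first, 'g' from second => "bg"
  Position 1: 'b' from first, 'i' from second => "bi"
  Position 2: 'e' from first, 'j' from second => "ej"
  Position 3: 'd' from first, 'f' from second => "df"
  Position 4: 'd' from first, 'j' from second => "dj"
Result: bgbiejdfdj

bgbiejdfdj


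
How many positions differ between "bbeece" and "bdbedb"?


Comparing "bbeece" and "bdbedb" position by position:
  Position 0: 'b' vs 'b' => same
  Position 1: 'b' vs 'd' => DIFFER
  Position 2: 'e' vs 'b' => DIFFER
  Position 3: 'e' vs 'e' => same
  Position 4: 'c' vs 'd' => DIFFER
  Position 5: 'e' vs 'b' => DIFFER
Positions that differ: 4

4


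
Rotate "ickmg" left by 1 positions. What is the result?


Input: "ickmg", rotate left by 1
First 1 characters: "i"
Remaining characters: "ckmg"
Concatenate remaining + first: "ckmg" + "i" = "ckmgi"

ckmgi


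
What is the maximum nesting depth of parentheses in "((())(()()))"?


Input: "((())(()()))"
Tracking depth:
  Position 0 '(': depth becomes 1
  Position 1 '(': depth becomes 2
  Position 2 '(': depth becomes 3
  Position 3 ')': depth becomes 2
  Position 4 ')': depth becomes 1
  Position 5 '(': depth becomes 2
  Position 6 '(': depth becomes 3
  Position 7 ')': depth becomes 2
  Position 8 '(': depth becomes 3
  Position 9 ')': depth becomes 2
  Position 10 ')': depth becomes 1
  Position 11 ')': depth becomes 0
Maximum depth reached: 3

3


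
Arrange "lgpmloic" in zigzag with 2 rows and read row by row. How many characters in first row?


Zigzag "lgpmloic" into 2 rows:
Placing characters:
  'l' => row 0
  'g' => row 1
  'p' => row 0
  'm' => row 1
  'l' => row 0
  'o' => row 1
  'i' => row 0
  'c' => row 1
Rows:
  Row 0: "lpli"
  Row 1: "gmoc"
First row length: 4

4


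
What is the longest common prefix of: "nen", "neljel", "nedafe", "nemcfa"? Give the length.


Words: nen, neljel, nedafe, nemcfa
  Position 0: all 'n' => match
  Position 1: all 'e' => match
  Position 2: ('n', 'l', 'd', 'm') => mismatch, stop
LCP = "ne" (length 2)

2


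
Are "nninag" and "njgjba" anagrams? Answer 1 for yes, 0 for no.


Strings: "nninag", "njgjba"
Sorted first:  aginnn
Sorted second: abgjjn
Differ at position 1: 'g' vs 'b' => not anagrams

0


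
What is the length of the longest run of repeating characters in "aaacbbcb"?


Input: "aaacbbcb"
Scanning for longest run:
  Position 1 ('a'): continues run of 'a', length=2
  Position 2 ('a'): continues run of 'a', length=3
  Position 3 ('c'): new char, reset run to 1
  Position 4 ('b'): new char, reset run to 1
  Position 5 ('b'): continues run of 'b', length=2
  Position 6 ('c'): new char, reset run to 1
  Position 7 ('b'): new char, reset run to 1
Longest run: 'a' with length 3

3


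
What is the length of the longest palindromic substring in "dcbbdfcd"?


Input: "dcbbdfcd"
Checking substrings for palindromes:
  [2:4] "bb" (len 2) => palindrome
Longest palindromic substring: "bb" with length 2

2


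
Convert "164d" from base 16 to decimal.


Input: "164d" in base 16
Positional expansion:
  Digit '1' (value 1) x 16^3 = 4096
  Digit '6' (value 6) x 16^2 = 1536
  Digit '4' (value 4) x 16^1 = 64
  Digit 'd' (value 13) x 16^0 = 13
Sum = 5709

5709


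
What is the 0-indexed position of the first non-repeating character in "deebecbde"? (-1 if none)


Input: deebecbde
Character frequencies:
  'b': 2
  'c': 1
  'd': 2
  'e': 4
Scanning left to right for freq == 1:
  Position 0 ('d'): freq=2, skip
  Position 1 ('e'): freq=4, skip
  Position 2 ('e'): freq=4, skip
  Position 3 ('b'): freq=2, skip
  Position 4 ('e'): freq=4, skip
  Position 5 ('c'): unique! => answer = 5

5


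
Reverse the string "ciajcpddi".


Input: ciajcpddi
Reading characters right to left:
  Position 8: 'i'
  Position 7: 'd'
  Position 6: 'd'
  Position 5: 'p'
  Position 4: 'c'
  Position 3: 'j'
  Position 2: 'a'
  Position 1: 'i'
  Position 0: 'c'
Reversed: iddpcjaic

iddpcjaic


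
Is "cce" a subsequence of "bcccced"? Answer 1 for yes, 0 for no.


Check if "cce" is a subsequence of "bcccced"
Greedy scan:
  Position 0 ('b'): no match needed
  Position 1 ('c'): matches sub[0] = 'c'
  Position 2 ('c'): matches sub[1] = 'c'
  Position 3 ('c'): no match needed
  Position 4 ('c'): no match needed
  Position 5 ('e'): matches sub[2] = 'e'
  Position 6 ('d'): no match needed
All 3 characters matched => is a subsequence

1


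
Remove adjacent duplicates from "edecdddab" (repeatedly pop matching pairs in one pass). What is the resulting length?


Input: edecdddab
Stack-based adjacent duplicate removal:
  Read 'e': push. Stack: e
  Read 'd': push. Stack: ed
  Read 'e': push. Stack: ede
  Read 'c': push. Stack: edec
  Read 'd': push. Stack: edecd
  Read 'd': matches stack top 'd' => pop. Stack: edec
  Read 'd': push. Stack: edecd
  Read 'a': push. Stack: edecda
  Read 'b': push. Stack: edecdab
Final stack: "edecdab" (length 7)

7


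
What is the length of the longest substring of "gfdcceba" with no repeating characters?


Input: "gfdcceba"
Sliding window (track last position of each char):
  Position 0 ('g'): window [0,0] length 1 -- new best
  Position 1 ('f'): window [0,1] length 2 -- new best
  Position 2 ('d'): window [0,2] length 3 -- new best
  Position 3 ('c'): window [0,3] length 4 -- new best
  Position 4 ('c'): repeat (last at 3), move window start to 4
  Position 4 ('c'): window [4,4] length 1
  Position 5 ('e'): window [4,5] length 2
  Position 6 ('b'): window [4,6] length 3
  Position 7 ('a'): window [4,7] length 4
Longest substring with no repeats: "gfdc" with length 4

4


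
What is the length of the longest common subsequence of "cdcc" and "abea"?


LCS of "cdcc" and "abea"
DP table:
           a    b    e    a
      0    0    0    0    0
  c   0    0    0    0    0
  d   0    0    0    0    0
  c   0    0    0    0    0
  c   0    0    0    0    0
LCS length = dp[4][4] = 0

0


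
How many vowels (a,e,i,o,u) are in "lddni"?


Input: lddni
Checking each character:
  'l' at position 0: consonant
  'd' at position 1: consonant
  'd' at position 2: consonant
  'n' at position 3: consonant
  'i' at position 4: vowel (running total: 1)
Total vowels: 1

1


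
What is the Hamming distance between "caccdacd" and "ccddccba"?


Comparing "caccdacd" and "ccddccba" position by position:
  Position 0: 'c' vs 'c' => same
  Position 1: 'a' vs 'c' => differ
  Position 2: 'c' vs 'd' => differ
  Position 3: 'c' vs 'd' => differ
  Position 4: 'd' vs 'c' => differ
  Position 5: 'a' vs 'c' => differ
  Position 6: 'c' vs 'b' => differ
  Position 7: 'd' vs 'a' => differ
Total differences (Hamming distance): 7

7


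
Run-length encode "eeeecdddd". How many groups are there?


Input: eeeecdddd
Scanning for consecutive runs:
  Group 1: 'e' x 4 (positions 0-3)
  Group 2: 'c' x 1 (positions 4-4)
  Group 3: 'd' x 4 (positions 5-8)
Total groups: 3

3


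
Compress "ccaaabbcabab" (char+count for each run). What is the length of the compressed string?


Input: ccaaabbcabab
Runs:
  'c' x 2 => "c2"
  'a' x 3 => "a3"
  'b' x 2 => "b2"
  'c' x 1 => "c1"
  'a' x 1 => "a1"
  'b' x 1 => "b1"
  'a' x 1 => "a1"
  'b' x 1 => "b1"
Compressed: "c2a3b2c1a1b1a1b1"
Compressed length: 16

16


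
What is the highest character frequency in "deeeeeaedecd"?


Input: deeeeeaedecd
Character counts:
  'a': 1
  'c': 1
  'd': 3
  'e': 7
Maximum frequency: 7

7


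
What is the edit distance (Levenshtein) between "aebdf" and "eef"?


Computing edit distance: "aebdf" -> "eef"
DP table:
           e    e    f
      0    1    2    3
  a   1    1    2    3
  e   2    1    1    2
  b   3    2    2    2
  d   4    3    3    3
  f   5    4    4    3
Edit distance = dp[5][3] = 3

3


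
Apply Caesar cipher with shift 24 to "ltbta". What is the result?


Caesar cipher: shift "ltbta" by 24
  'l' (pos 11) + 24 = pos 9 = 'j'
  't' (pos 19) + 24 = pos 17 = 'r'
  'b' (pos 1) + 24 = pos 25 = 'z'
  't' (pos 19) + 24 = pos 17 = 'r'
  'a' (pos 0) + 24 = pos 24 = 'y'
Result: jrzry

jrzry


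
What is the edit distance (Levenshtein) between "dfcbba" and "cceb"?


Computing edit distance: "dfcbba" -> "cceb"
DP table:
           c    c    e    b
      0    1    2    3    4
  d   1    1    2    3    4
  f   2    2    2    3    4
  c   3    2    2    3    4
  b   4    3    3    3    3
  b   5    4    4    4    3
  a   6    5    5    5    4
Edit distance = dp[6][4] = 4

4


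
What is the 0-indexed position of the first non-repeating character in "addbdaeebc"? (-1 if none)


Input: addbdaeebc
Character frequencies:
  'a': 2
  'b': 2
  'c': 1
  'd': 3
  'e': 2
Scanning left to right for freq == 1:
  Position 0 ('a'): freq=2, skip
  Position 1 ('d'): freq=3, skip
  Position 2 ('d'): freq=3, skip
  Position 3 ('b'): freq=2, skip
  Position 4 ('d'): freq=3, skip
  Position 5 ('a'): freq=2, skip
  Position 6 ('e'): freq=2, skip
  Position 7 ('e'): freq=2, skip
  Position 8 ('b'): freq=2, skip
  Position 9 ('c'): unique! => answer = 9

9


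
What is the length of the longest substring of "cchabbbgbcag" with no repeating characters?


Input: "cchabbbgbcag"
Sliding window (track last position of each char):
  Position 0 ('c'): window [0,0] length 1 -- new best
  Position 1 ('c'): repeat (last at 0), move window start to 1
  Position 1 ('c'): window [1,1] length 1
  Position 2 ('h'): window [1,2] length 2 -- new best
  Position 3 ('a'): window [1,3] length 3 -- new best
  Position 4 ('b'): window [1,4] length 4 -- new best
  Position 5 ('b'): repeat (last at 4), move window start to 5
  Position 5 ('b'): window [5,5] length 1
  Position 6 ('b'): repeat (last at 5), move window start to 6
  Position 6 ('b'): window [6,6] length 1
  Position 7 ('g'): window [6,7] length 2
  Position 8 ('b'): repeat (last at 6), move window start to 7
  Position 8 ('b'): window [7,8] length 2
  Position 9 ('c'): window [7,9] length 3
  Position 10 ('a'): window [7,10] length 4
  Position 11 ('g'): repeat (last at 7), move window start to 8
  Position 11 ('g'): window [8,11] length 4
Longest substring with no repeats: "chab" with length 4

4


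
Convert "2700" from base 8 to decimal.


Input: "2700" in base 8
Positional expansion:
  Digit '2' (value 2) x 8^3 = 1024
  Digit '7' (value 7) x 8^2 = 448
  Digit '0' (value 0) x 8^1 = 0
  Digit '0' (value 0) x 8^0 = 0
Sum = 1472

1472


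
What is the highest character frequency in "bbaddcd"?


Input: bbaddcd
Character counts:
  'a': 1
  'b': 2
  'c': 1
  'd': 3
Maximum frequency: 3

3


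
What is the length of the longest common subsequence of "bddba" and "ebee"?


LCS of "bddba" and "ebee"
DP table:
           e    b    e    e
      0    0    0    0    0
  b   0    0    1    1    1
  d   0    0    1    1    1
  d   0    0    1    1    1
  b   0    0    1    1    1
  a   0    0    1    1    1
LCS length = dp[5][4] = 1

1


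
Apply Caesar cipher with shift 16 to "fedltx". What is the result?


Caesar cipher: shift "fedltx" by 16
  'f' (pos 5) + 16 = pos 21 = 'v'
  'e' (pos 4) + 16 = pos 20 = 'u'
  'd' (pos 3) + 16 = pos 19 = 't'
  'l' (pos 11) + 16 = pos 1 = 'b'
  't' (pos 19) + 16 = pos 9 = 'j'
  'x' (pos 23) + 16 = pos 13 = 'n'
Result: vutbjn

vutbjn


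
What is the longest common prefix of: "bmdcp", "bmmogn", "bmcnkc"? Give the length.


Words: bmdcp, bmmogn, bmcnkc
  Position 0: all 'b' => match
  Position 1: all 'm' => match
  Position 2: ('d', 'm', 'c') => mismatch, stop
LCP = "bm" (length 2)

2


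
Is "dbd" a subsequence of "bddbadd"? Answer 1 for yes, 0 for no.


Check if "dbd" is a subsequence of "bddbadd"
Greedy scan:
  Position 0 ('b'): no match needed
  Position 1 ('d'): matches sub[0] = 'd'
  Position 2 ('d'): no match needed
  Position 3 ('b'): matches sub[1] = 'b'
  Position 4 ('a'): no match needed
  Position 5 ('d'): matches sub[2] = 'd'
  Position 6 ('d'): no match needed
All 3 characters matched => is a subsequence

1


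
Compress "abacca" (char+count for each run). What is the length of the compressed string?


Input: abacca
Runs:
  'a' x 1 => "a1"
  'b' x 1 => "b1"
  'a' x 1 => "a1"
  'c' x 2 => "c2"
  'a' x 1 => "a1"
Compressed: "a1b1a1c2a1"
Compressed length: 10

10


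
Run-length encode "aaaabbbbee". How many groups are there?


Input: aaaabbbbee
Scanning for consecutive runs:
  Group 1: 'a' x 4 (positions 0-3)
  Group 2: 'b' x 4 (positions 4-7)
  Group 3: 'e' x 2 (positions 8-9)
Total groups: 3

3


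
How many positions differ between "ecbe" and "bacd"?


Comparing "ecbe" and "bacd" position by position:
  Position 0: 'e' vs 'b' => DIFFER
  Position 1: 'c' vs 'a' => DIFFER
  Position 2: 'b' vs 'c' => DIFFER
  Position 3: 'e' vs 'd' => DIFFER
Positions that differ: 4

4


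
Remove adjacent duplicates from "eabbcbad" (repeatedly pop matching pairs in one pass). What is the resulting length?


Input: eabbcbad
Stack-based adjacent duplicate removal:
  Read 'e': push. Stack: e
  Read 'a': push. Stack: ea
  Read 'b': push. Stack: eab
  Read 'b': matches stack top 'b' => pop. Stack: ea
  Read 'c': push. Stack: eac
  Read 'b': push. Stack: eacb
  Read 'a': push. Stack: eacba
  Read 'd': push. Stack: eacbad
Final stack: "eacbad" (length 6)

6


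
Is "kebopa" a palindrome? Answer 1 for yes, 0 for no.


Input: kebopa
Reversed: apobek
  Compare pos 0 ('k') with pos 5 ('a'): MISMATCH
  Compare pos 1 ('e') with pos 4 ('p'): MISMATCH
  Compare pos 2 ('b') with pos 3 ('o'): MISMATCH
Result: not a palindrome

0


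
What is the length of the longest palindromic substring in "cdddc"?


Input: "cdddc"
Checking substrings for palindromes:
  [0:5] "cdddc" (len 5) => palindrome
  [1:4] "ddd" (len 3) => palindrome
  [1:3] "dd" (len 2) => palindrome
  [2:4] "dd" (len 2) => palindrome
Longest palindromic substring: "cdddc" with length 5

5


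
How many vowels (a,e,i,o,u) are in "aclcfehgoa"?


Input: aclcfehgoa
Checking each character:
  'a' at position 0: vowel (running total: 1)
  'c' at position 1: consonant
  'l' at position 2: consonant
  'c' at position 3: consonant
  'f' at position 4: consonant
  'e' at position 5: vowel (running total: 2)
  'h' at position 6: consonant
  'g' at position 7: consonant
  'o' at position 8: vowel (running total: 3)
  'a' at position 9: vowel (running total: 4)
Total vowels: 4

4


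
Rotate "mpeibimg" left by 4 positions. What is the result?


Input: "mpeibimg", rotate left by 4
First 4 characters: "mpei"
Remaining characters: "bimg"
Concatenate remaining + first: "bimg" + "mpei" = "bimgmpei"

bimgmpei


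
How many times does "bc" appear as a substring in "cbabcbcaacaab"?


Searching for "bc" in "cbabcbcaacaab"
Scanning each position:
  Position 0: "cb" => no
  Position 1: "ba" => no
  Position 2: "ab" => no
  Position 3: "bc" => MATCH
  Position 4: "cb" => no
  Position 5: "bc" => MATCH
  Position 6: "ca" => no
  Position 7: "aa" => no
  Position 8: "ac" => no
  Position 9: "ca" => no
  Position 10: "aa" => no
  Position 11: "ab" => no
Total occurrences: 2

2


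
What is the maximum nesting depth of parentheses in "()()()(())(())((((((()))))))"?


Input: "()()()(())(())((((((()))))))"
Tracking depth:
  Position 0 '(': depth becomes 1
  Position 1 ')': depth becomes 0
  Position 2 '(': depth becomes 1
  Position 3 ')': depth becomes 0
  Position 4 '(': depth becomes 1
  Position 5 ')': depth becomes 0
  Position 6 '(': depth becomes 1
  Position 7 '(': depth becomes 2
  Position 8 ')': depth becomes 1
  Position 9 ')': depth becomes 0
  Position 10 '(': depth becomes 1
  Position 11 '(': depth becomes 2
  Position 12 ')': depth becomes 1
  Position 13 ')': depth becomes 0
  Position 14 '(': depth becomes 1
  Position 15 '(': depth becomes 2
  Position 16 '(': depth becomes 3
  Position 17 '(': depth becomes 4
  Position 18 '(': depth becomes 5
  Position 19 '(': depth becomes 6
  Position 20 '(': depth becomes 7
  Position 21 ')': depth becomes 6
  Position 22 ')': depth becomes 5
  Position 23 ')': depth becomes 4
  Position 24 ')': depth becomes 3
  Position 25 ')': depth becomes 2
  Position 26 ')': depth becomes 1
  Position 27 ')': depth becomes 0
Maximum depth reached: 7

7


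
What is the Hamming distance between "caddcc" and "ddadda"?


Comparing "caddcc" and "ddadda" position by position:
  Position 0: 'c' vs 'd' => differ
  Position 1: 'a' vs 'd' => differ
  Position 2: 'd' vs 'a' => differ
  Position 3: 'd' vs 'd' => same
  Position 4: 'c' vs 'd' => differ
  Position 5: 'c' vs 'a' => differ
Total differences (Hamming distance): 5

5


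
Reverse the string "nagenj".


Input: nagenj
Reading characters right to left:
  Position 5: 'j'
  Position 4: 'n'
  Position 3: 'e'
  Position 2: 'g'
  Position 1: 'a'
  Position 0: 'n'
Reversed: jnegan

jnegan


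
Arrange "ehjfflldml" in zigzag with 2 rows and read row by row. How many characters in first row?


Zigzag "ehjfflldml" into 2 rows:
Placing characters:
  'e' => row 0
  'h' => row 1
  'j' => row 0
  'f' => row 1
  'f' => row 0
  'l' => row 1
  'l' => row 0
  'd' => row 1
  'm' => row 0
  'l' => row 1
Rows:
  Row 0: "ejflm"
  Row 1: "hfldl"
First row length: 5

5


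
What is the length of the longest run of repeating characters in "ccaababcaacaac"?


Input: "ccaababcaacaac"
Scanning for longest run:
  Position 1 ('c'): continues run of 'c', length=2
  Position 2 ('a'): new char, reset run to 1
  Position 3 ('a'): continues run of 'a', length=2
  Position 4 ('b'): new char, reset run to 1
  Position 5 ('a'): new char, reset run to 1
  Position 6 ('b'): new char, reset run to 1
  Position 7 ('c'): new char, reset run to 1
  Position 8 ('a'): new char, reset run to 1
  Position 9 ('a'): continues run of 'a', length=2
  Position 10 ('c'): new char, reset run to 1
  Position 11 ('a'): new char, reset run to 1
  Position 12 ('a'): continues run of 'a', length=2
  Position 13 ('c'): new char, reset run to 1
Longest run: 'c' with length 2

2


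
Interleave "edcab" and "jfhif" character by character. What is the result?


Interleaving "edcab" and "jfhif":
  Position 0: 'e' from first, 'j' from second => "ej"
  Position 1: 'd' from first, 'f' from second => "df"
  Position 2: 'c' from first, 'h' from second => "ch"
  Position 3: 'a' from first, 'i' from second => "ai"
  Position 4: 'b' from first, 'f' from second => "bf"
Result: ejdfchaibf

ejdfchaibf


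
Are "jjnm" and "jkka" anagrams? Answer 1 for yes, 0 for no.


Strings: "jjnm", "jkka"
Sorted first:  jjmn
Sorted second: ajkk
Differ at position 0: 'j' vs 'a' => not anagrams

0


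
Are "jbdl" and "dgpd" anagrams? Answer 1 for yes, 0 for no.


Strings: "jbdl", "dgpd"
Sorted first:  bdjl
Sorted second: ddgp
Differ at position 0: 'b' vs 'd' => not anagrams

0


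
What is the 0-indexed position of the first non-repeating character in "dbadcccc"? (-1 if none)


Input: dbadcccc
Character frequencies:
  'a': 1
  'b': 1
  'c': 4
  'd': 2
Scanning left to right for freq == 1:
  Position 0 ('d'): freq=2, skip
  Position 1 ('b'): unique! => answer = 1

1


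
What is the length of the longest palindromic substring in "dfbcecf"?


Input: "dfbcecf"
Checking substrings for palindromes:
  [3:6] "cec" (len 3) => palindrome
Longest palindromic substring: "cec" with length 3

3


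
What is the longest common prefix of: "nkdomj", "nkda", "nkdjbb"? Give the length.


Words: nkdomj, nkda, nkdjbb
  Position 0: all 'n' => match
  Position 1: all 'k' => match
  Position 2: all 'd' => match
  Position 3: ('o', 'a', 'j') => mismatch, stop
LCP = "nkd" (length 3)

3


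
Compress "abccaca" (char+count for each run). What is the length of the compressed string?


Input: abccaca
Runs:
  'a' x 1 => "a1"
  'b' x 1 => "b1"
  'c' x 2 => "c2"
  'a' x 1 => "a1"
  'c' x 1 => "c1"
  'a' x 1 => "a1"
Compressed: "a1b1c2a1c1a1"
Compressed length: 12

12


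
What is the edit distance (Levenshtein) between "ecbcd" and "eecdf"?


Computing edit distance: "ecbcd" -> "eecdf"
DP table:
           e    e    c    d    f
      0    1    2    3    4    5
  e   1    0    1    2    3    4
  c   2    1    1    1    2    3
  b   3    2    2    2    2    3
  c   4    3    3    2    3    3
  d   5    4    4    3    2    3
Edit distance = dp[5][5] = 3

3


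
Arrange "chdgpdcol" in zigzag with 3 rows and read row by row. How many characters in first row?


Zigzag "chdgpdcol" into 3 rows:
Placing characters:
  'c' => row 0
  'h' => row 1
  'd' => row 2
  'g' => row 1
  'p' => row 0
  'd' => row 1
  'c' => row 2
  'o' => row 1
  'l' => row 0
Rows:
  Row 0: "cpl"
  Row 1: "hgdo"
  Row 2: "dc"
First row length: 3

3


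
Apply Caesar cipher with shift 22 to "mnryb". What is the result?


Caesar cipher: shift "mnryb" by 22
  'm' (pos 12) + 22 = pos 8 = 'i'
  'n' (pos 13) + 22 = pos 9 = 'j'
  'r' (pos 17) + 22 = pos 13 = 'n'
  'y' (pos 24) + 22 = pos 20 = 'u'
  'b' (pos 1) + 22 = pos 23 = 'x'
Result: ijnux

ijnux


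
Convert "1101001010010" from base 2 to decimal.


Input: "1101001010010" in base 2
Positional expansion:
  Digit '1' (value 1) x 2^12 = 4096
  Digit '1' (value 1) x 2^11 = 2048
  Digit '0' (value 0) x 2^10 = 0
  Digit '1' (value 1) x 2^9 = 512
  Digit '0' (value 0) x 2^8 = 0
  Digit '0' (value 0) x 2^7 = 0
  Digit '1' (value 1) x 2^6 = 64
  Digit '0' (value 0) x 2^5 = 0
  Digit '1' (value 1) x 2^4 = 16
  Digit '0' (value 0) x 2^3 = 0
  Digit '0' (value 0) x 2^2 = 0
  Digit '1' (value 1) x 2^1 = 2
  Digit '0' (value 0) x 2^0 = 0
Sum = 6738

6738


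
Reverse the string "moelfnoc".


Input: moelfnoc
Reading characters right to left:
  Position 7: 'c'
  Position 6: 'o'
  Position 5: 'n'
  Position 4: 'f'
  Position 3: 'l'
  Position 2: 'e'
  Position 1: 'o'
  Position 0: 'm'
Reversed: confleom

confleom


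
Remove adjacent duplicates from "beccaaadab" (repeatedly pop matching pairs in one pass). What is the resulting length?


Input: beccaaadab
Stack-based adjacent duplicate removal:
  Read 'b': push. Stack: b
  Read 'e': push. Stack: be
  Read 'c': push. Stack: bec
  Read 'c': matches stack top 'c' => pop. Stack: be
  Read 'a': push. Stack: bea
  Read 'a': matches stack top 'a' => pop. Stack: be
  Read 'a': push. Stack: bea
  Read 'd': push. Stack: bead
  Read 'a': push. Stack: beada
  Read 'b': push. Stack: beadab
Final stack: "beadab" (length 6)

6


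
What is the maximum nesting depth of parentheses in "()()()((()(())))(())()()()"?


Input: "()()()((()(())))(())()()()"
Tracking depth:
  Position 0 '(': depth becomes 1
  Position 1 ')': depth becomes 0
  Position 2 '(': depth becomes 1
  Position 3 ')': depth becomes 0
  Position 4 '(': depth becomes 1
  Position 5 ')': depth becomes 0
  Position 6 '(': depth becomes 1
  Position 7 '(': depth becomes 2
  Position 8 '(': depth becomes 3
  Position 9 ')': depth becomes 2
  Position 10 '(': depth becomes 3
  Position 11 '(': depth becomes 4
  Position 12 ')': depth becomes 3
  Position 13 ')': depth becomes 2
  Position 14 ')': depth becomes 1
  Position 15 ')': depth becomes 0
  Position 16 '(': depth becomes 1
  Position 17 '(': depth becomes 2
  Position 18 ')': depth becomes 1
  Position 19 ')': depth becomes 0
  Position 20 '(': depth becomes 1
  Position 21 ')': depth becomes 0
  Position 22 '(': depth becomes 1
  Position 23 ')': depth becomes 0
  Position 24 '(': depth becomes 1
  Position 25 ')': depth becomes 0
Maximum depth reached: 4

4


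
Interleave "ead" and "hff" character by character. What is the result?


Interleaving "ead" and "hff":
  Position 0: 'e' from first, 'h' from second => "eh"
  Position 1: 'a' from first, 'f' from second => "af"
  Position 2: 'd' from first, 'f' from second => "df"
Result: ehafdf

ehafdf


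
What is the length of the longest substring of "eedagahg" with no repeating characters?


Input: "eedagahg"
Sliding window (track last position of each char):
  Position 0 ('e'): window [0,0] length 1 -- new best
  Position 1 ('e'): repeat (last at 0), move window start to 1
  Position 1 ('e'): window [1,1] length 1
  Position 2 ('d'): window [1,2] length 2 -- new best
  Position 3 ('a'): window [1,3] length 3 -- new best
  Position 4 ('g'): window [1,4] length 4 -- new best
  Position 5 ('a'): repeat (last at 3), move window start to 4
  Position 5 ('a'): window [4,5] length 2
  Position 6 ('h'): window [4,6] length 3
  Position 7 ('g'): repeat (last at 4), move window start to 5
  Position 7 ('g'): window [5,7] length 3
Longest substring with no repeats: "edag" with length 4

4


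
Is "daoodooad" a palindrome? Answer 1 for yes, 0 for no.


Input: daoodooad
Reversed: daoodooad
  Compare pos 0 ('d') with pos 8 ('d'): match
  Compare pos 1 ('a') with pos 7 ('a'): match
  Compare pos 2 ('o') with pos 6 ('o'): match
  Compare pos 3 ('o') with pos 5 ('o'): match
Result: palindrome

1


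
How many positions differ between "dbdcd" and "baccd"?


Comparing "dbdcd" and "baccd" position by position:
  Position 0: 'd' vs 'b' => DIFFER
  Position 1: 'b' vs 'a' => DIFFER
  Position 2: 'd' vs 'c' => DIFFER
  Position 3: 'c' vs 'c' => same
  Position 4: 'd' vs 'd' => same
Positions that differ: 3

3


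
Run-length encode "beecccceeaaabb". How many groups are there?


Input: beecccceeaaabb
Scanning for consecutive runs:
  Group 1: 'b' x 1 (positions 0-0)
  Group 2: 'e' x 2 (positions 1-2)
  Group 3: 'c' x 4 (positions 3-6)
  Group 4: 'e' x 2 (positions 7-8)
  Group 5: 'a' x 3 (positions 9-11)
  Group 6: 'b' x 2 (positions 12-13)
Total groups: 6

6


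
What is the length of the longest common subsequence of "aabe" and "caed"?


LCS of "aabe" and "caed"
DP table:
           c    a    e    d
      0    0    0    0    0
  a   0    0    1    1    1
  a   0    0    1    1    1
  b   0    0    1    1    1
  e   0    0    1    2    2
LCS length = dp[4][4] = 2

2


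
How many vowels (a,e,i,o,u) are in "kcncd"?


Input: kcncd
Checking each character:
  'k' at position 0: consonant
  'c' at position 1: consonant
  'n' at position 2: consonant
  'c' at position 3: consonant
  'd' at position 4: consonant
Total vowels: 0

0


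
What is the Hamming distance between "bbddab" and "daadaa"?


Comparing "bbddab" and "daadaa" position by position:
  Position 0: 'b' vs 'd' => differ
  Position 1: 'b' vs 'a' => differ
  Position 2: 'd' vs 'a' => differ
  Position 3: 'd' vs 'd' => same
  Position 4: 'a' vs 'a' => same
  Position 5: 'b' vs 'a' => differ
Total differences (Hamming distance): 4

4


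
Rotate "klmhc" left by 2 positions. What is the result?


Input: "klmhc", rotate left by 2
First 2 characters: "kl"
Remaining characters: "mhc"
Concatenate remaining + first: "mhc" + "kl" = "mhckl"

mhckl


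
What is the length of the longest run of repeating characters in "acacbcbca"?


Input: "acacbcbca"
Scanning for longest run:
  Position 1 ('c'): new char, reset run to 1
  Position 2 ('a'): new char, reset run to 1
  Position 3 ('c'): new char, reset run to 1
  Position 4 ('b'): new char, reset run to 1
  Position 5 ('c'): new char, reset run to 1
  Position 6 ('b'): new char, reset run to 1
  Position 7 ('c'): new char, reset run to 1
  Position 8 ('a'): new char, reset run to 1
Longest run: 'a' with length 1

1


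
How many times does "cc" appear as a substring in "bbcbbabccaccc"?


Searching for "cc" in "bbcbbabccaccc"
Scanning each position:
  Position 0: "bb" => no
  Position 1: "bc" => no
  Position 2: "cb" => no
  Position 3: "bb" => no
  Position 4: "ba" => no
  Position 5: "ab" => no
  Position 6: "bc" => no
  Position 7: "cc" => MATCH
  Position 8: "ca" => no
  Position 9: "ac" => no
  Position 10: "cc" => MATCH
  Position 11: "cc" => MATCH
Total occurrences: 3

3


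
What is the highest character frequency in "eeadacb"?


Input: eeadacb
Character counts:
  'a': 2
  'b': 1
  'c': 1
  'd': 1
  'e': 2
Maximum frequency: 2

2


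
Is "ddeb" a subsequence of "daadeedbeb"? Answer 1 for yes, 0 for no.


Check if "ddeb" is a subsequence of "daadeedbeb"
Greedy scan:
  Position 0 ('d'): matches sub[0] = 'd'
  Position 1 ('a'): no match needed
  Position 2 ('a'): no match needed
  Position 3 ('d'): matches sub[1] = 'd'
  Position 4 ('e'): matches sub[2] = 'e'
  Position 5 ('e'): no match needed
  Position 6 ('d'): no match needed
  Position 7 ('b'): matches sub[3] = 'b'
  Position 8 ('e'): no match needed
  Position 9 ('b'): no match needed
All 4 characters matched => is a subsequence

1


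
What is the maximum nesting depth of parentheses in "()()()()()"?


Input: "()()()()()"
Tracking depth:
  Position 0 '(': depth becomes 1
  Position 1 ')': depth becomes 0
  Position 2 '(': depth becomes 1
  Position 3 ')': depth becomes 0
  Position 4 '(': depth becomes 1
  Position 5 ')': depth becomes 0
  Position 6 '(': depth becomes 1
  Position 7 ')': depth becomes 0
  Position 8 '(': depth becomes 1
  Position 9 ')': depth becomes 0
Maximum depth reached: 1

1


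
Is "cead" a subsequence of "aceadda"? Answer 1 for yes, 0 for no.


Check if "cead" is a subsequence of "aceadda"
Greedy scan:
  Position 0 ('a'): no match needed
  Position 1 ('c'): matches sub[0] = 'c'
  Position 2 ('e'): matches sub[1] = 'e'
  Position 3 ('a'): matches sub[2] = 'a'
  Position 4 ('d'): matches sub[3] = 'd'
  Position 5 ('d'): no match needed
  Position 6 ('a'): no match needed
All 4 characters matched => is a subsequence

1


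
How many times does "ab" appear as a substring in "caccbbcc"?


Searching for "ab" in "caccbbcc"
Scanning each position:
  Position 0: "ca" => no
  Position 1: "ac" => no
  Position 2: "cc" => no
  Position 3: "cb" => no
  Position 4: "bb" => no
  Position 5: "bc" => no
  Position 6: "cc" => no
Total occurrences: 0

0


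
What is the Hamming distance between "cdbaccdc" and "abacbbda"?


Comparing "cdbaccdc" and "abacbbda" position by position:
  Position 0: 'c' vs 'a' => differ
  Position 1: 'd' vs 'b' => differ
  Position 2: 'b' vs 'a' => differ
  Position 3: 'a' vs 'c' => differ
  Position 4: 'c' vs 'b' => differ
  Position 5: 'c' vs 'b' => differ
  Position 6: 'd' vs 'd' => same
  Position 7: 'c' vs 'a' => differ
Total differences (Hamming distance): 7

7


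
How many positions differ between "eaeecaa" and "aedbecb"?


Comparing "eaeecaa" and "aedbecb" position by position:
  Position 0: 'e' vs 'a' => DIFFER
  Position 1: 'a' vs 'e' => DIFFER
  Position 2: 'e' vs 'd' => DIFFER
  Position 3: 'e' vs 'b' => DIFFER
  Position 4: 'c' vs 'e' => DIFFER
  Position 5: 'a' vs 'c' => DIFFER
  Position 6: 'a' vs 'b' => DIFFER
Positions that differ: 7

7


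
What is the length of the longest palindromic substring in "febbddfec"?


Input: "febbddfec"
Checking substrings for palindromes:
  [2:4] "bb" (len 2) => palindrome
  [4:6] "dd" (len 2) => palindrome
Longest palindromic substring: "bb" with length 2

2


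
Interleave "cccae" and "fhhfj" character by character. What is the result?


Interleaving "cccae" and "fhhfj":
  Position 0: 'c' from first, 'f' from second => "cf"
  Position 1: 'c' from first, 'h' from second => "ch"
  Position 2: 'c' from first, 'h' from second => "ch"
  Position 3: 'a' from first, 'f' from second => "af"
  Position 4: 'e' from first, 'j' from second => "ej"
Result: cfchchafej

cfchchafej


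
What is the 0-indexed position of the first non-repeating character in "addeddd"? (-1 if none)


Input: addeddd
Character frequencies:
  'a': 1
  'd': 5
  'e': 1
Scanning left to right for freq == 1:
  Position 0 ('a'): unique! => answer = 0

0


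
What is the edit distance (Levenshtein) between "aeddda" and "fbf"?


Computing edit distance: "aeddda" -> "fbf"
DP table:
           f    b    f
      0    1    2    3
  a   1    1    2    3
  e   2    2    2    3
  d   3    3    3    3
  d   4    4    4    4
  d   5    5    5    5
  a   6    6    6    6
Edit distance = dp[6][3] = 6

6


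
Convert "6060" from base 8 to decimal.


Input: "6060" in base 8
Positional expansion:
  Digit '6' (value 6) x 8^3 = 3072
  Digit '0' (value 0) x 8^2 = 0
  Digit '6' (value 6) x 8^1 = 48
  Digit '0' (value 0) x 8^0 = 0
Sum = 3120

3120


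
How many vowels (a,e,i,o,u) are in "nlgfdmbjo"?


Input: nlgfdmbjo
Checking each character:
  'n' at position 0: consonant
  'l' at position 1: consonant
  'g' at position 2: consonant
  'f' at position 3: consonant
  'd' at position 4: consonant
  'm' at position 5: consonant
  'b' at position 6: consonant
  'j' at position 7: consonant
  'o' at position 8: vowel (running total: 1)
Total vowels: 1

1


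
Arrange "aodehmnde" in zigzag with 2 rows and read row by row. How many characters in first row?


Zigzag "aodehmnde" into 2 rows:
Placing characters:
  'a' => row 0
  'o' => row 1
  'd' => row 0
  'e' => row 1
  'h' => row 0
  'm' => row 1
  'n' => row 0
  'd' => row 1
  'e' => row 0
Rows:
  Row 0: "adhne"
  Row 1: "oemd"
First row length: 5

5


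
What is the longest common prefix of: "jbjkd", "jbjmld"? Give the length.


Words: jbjkd, jbjmld
  Position 0: all 'j' => match
  Position 1: all 'b' => match
  Position 2: all 'j' => match
  Position 3: ('k', 'm') => mismatch, stop
LCP = "jbj" (length 3)

3


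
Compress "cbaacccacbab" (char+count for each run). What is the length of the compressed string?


Input: cbaacccacbab
Runs:
  'c' x 1 => "c1"
  'b' x 1 => "b1"
  'a' x 2 => "a2"
  'c' x 3 => "c3"
  'a' x 1 => "a1"
  'c' x 1 => "c1"
  'b' x 1 => "b1"
  'a' x 1 => "a1"
  'b' x 1 => "b1"
Compressed: "c1b1a2c3a1c1b1a1b1"
Compressed length: 18

18


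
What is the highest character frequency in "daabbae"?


Input: daabbae
Character counts:
  'a': 3
  'b': 2
  'd': 1
  'e': 1
Maximum frequency: 3

3


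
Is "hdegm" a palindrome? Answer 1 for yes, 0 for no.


Input: hdegm
Reversed: mgedh
  Compare pos 0 ('h') with pos 4 ('m'): MISMATCH
  Compare pos 1 ('d') with pos 3 ('g'): MISMATCH
Result: not a palindrome

0


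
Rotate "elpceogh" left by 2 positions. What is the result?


Input: "elpceogh", rotate left by 2
First 2 characters: "el"
Remaining characters: "pceogh"
Concatenate remaining + first: "pceogh" + "el" = "pceoghel"

pceoghel


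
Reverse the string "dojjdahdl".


Input: dojjdahdl
Reading characters right to left:
  Position 8: 'l'
  Position 7: 'd'
  Position 6: 'h'
  Position 5: 'a'
  Position 4: 'd'
  Position 3: 'j'
  Position 2: 'j'
  Position 1: 'o'
  Position 0: 'd'
Reversed: ldhadjjod

ldhadjjod


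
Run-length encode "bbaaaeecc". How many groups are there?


Input: bbaaaeecc
Scanning for consecutive runs:
  Group 1: 'b' x 2 (positions 0-1)
  Group 2: 'a' x 3 (positions 2-4)
  Group 3: 'e' x 2 (positions 5-6)
  Group 4: 'c' x 2 (positions 7-8)
Total groups: 4

4


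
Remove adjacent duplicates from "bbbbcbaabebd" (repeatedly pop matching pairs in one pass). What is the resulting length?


Input: bbbbcbaabebd
Stack-based adjacent duplicate removal:
  Read 'b': push. Stack: b
  Read 'b': matches stack top 'b' => pop. Stack: (empty)
  Read 'b': push. Stack: b
  Read 'b': matches stack top 'b' => pop. Stack: (empty)
  Read 'c': push. Stack: c
  Read 'b': push. Stack: cb
  Read 'a': push. Stack: cba
  Read 'a': matches stack top 'a' => pop. Stack: cb
  Read 'b': matches stack top 'b' => pop. Stack: c
  Read 'e': push. Stack: ce
  Read 'b': push. Stack: ceb
  Read 'd': push. Stack: cebd
Final stack: "cebd" (length 4)

4


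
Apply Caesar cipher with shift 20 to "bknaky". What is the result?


Caesar cipher: shift "bknaky" by 20
  'b' (pos 1) + 20 = pos 21 = 'v'
  'k' (pos 10) + 20 = pos 4 = 'e'
  'n' (pos 13) + 20 = pos 7 = 'h'
  'a' (pos 0) + 20 = pos 20 = 'u'
  'k' (pos 10) + 20 = pos 4 = 'e'
  'y' (pos 24) + 20 = pos 18 = 's'
Result: vehues

vehues


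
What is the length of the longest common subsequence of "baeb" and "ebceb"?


LCS of "baeb" and "ebceb"
DP table:
           e    b    c    e    b
      0    0    0    0    0    0
  b   0    0    1    1    1    1
  a   0    0    1    1    1    1
  e   0    1    1    1    2    2
  b   0    1    2    2    2    3
LCS length = dp[4][5] = 3

3


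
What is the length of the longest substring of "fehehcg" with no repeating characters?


Input: "fehehcg"
Sliding window (track last position of each char):
  Position 0 ('f'): window [0,0] length 1 -- new best
  Position 1 ('e'): window [0,1] length 2 -- new best
  Position 2 ('h'): window [0,2] length 3 -- new best
  Position 3 ('e'): repeat (last at 1), move window start to 2
  Position 3 ('e'): window [2,3] length 2
  Position 4 ('h'): repeat (last at 2), move window start to 3
  Position 4 ('h'): window [3,4] length 2
  Position 5 ('c'): window [3,5] length 3
  Position 6 ('g'): window [3,6] length 4 -- new best
Longest substring with no repeats: "ehcg" with length 4

4
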